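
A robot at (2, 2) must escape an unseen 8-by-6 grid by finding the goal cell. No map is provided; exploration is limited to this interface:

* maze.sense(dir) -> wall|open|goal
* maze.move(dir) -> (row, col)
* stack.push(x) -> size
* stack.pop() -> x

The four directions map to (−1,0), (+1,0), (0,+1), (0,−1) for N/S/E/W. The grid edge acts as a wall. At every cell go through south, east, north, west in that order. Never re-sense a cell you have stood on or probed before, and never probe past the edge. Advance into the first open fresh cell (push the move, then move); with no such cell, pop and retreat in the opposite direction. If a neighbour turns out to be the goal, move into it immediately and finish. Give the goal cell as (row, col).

Now I run maze.sense using dir→south, : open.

Calling stack.push using x→south, giving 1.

Next I call maze.move using dir→south, and observe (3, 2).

Then maze.sense using dir→south, : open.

Invoking stack.push using x→south, and observe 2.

I run maze.move using dir→south, — result: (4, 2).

Next I call maze.sense using dir→south, yielding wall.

I use maze.sense using dir→east, yielding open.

Calling stack.push using x→east, and see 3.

Invoking maze.move using dir→east, — result: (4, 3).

Now I run maze.sense using dir→south, and get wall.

Using maze.sense using dir→east, → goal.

I run maze.move using dir→east, and see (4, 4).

Answer: (4, 4)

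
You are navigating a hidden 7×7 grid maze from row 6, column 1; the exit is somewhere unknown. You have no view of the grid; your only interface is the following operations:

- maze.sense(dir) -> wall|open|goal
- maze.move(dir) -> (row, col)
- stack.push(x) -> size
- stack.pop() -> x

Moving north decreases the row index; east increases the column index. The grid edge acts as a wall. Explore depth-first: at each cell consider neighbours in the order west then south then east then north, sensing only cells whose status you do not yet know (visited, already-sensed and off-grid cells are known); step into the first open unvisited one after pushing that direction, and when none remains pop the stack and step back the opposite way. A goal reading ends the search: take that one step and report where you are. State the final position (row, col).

Do: sense[west]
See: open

Do: push[west]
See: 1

Do: move[west]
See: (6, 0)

Do: sense[north]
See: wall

Do: pop[]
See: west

Do: move[east]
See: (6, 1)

Do: sense[east]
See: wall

Do: sense[north]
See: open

Do: push[north]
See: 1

Do: move[north]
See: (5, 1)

Do: sense[east]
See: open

Do: push[east]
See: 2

Do: move[east]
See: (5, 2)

Do: sense[east]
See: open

Do: push[east]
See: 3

Do: move[east]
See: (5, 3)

Do: sense[south]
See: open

Do: push[south]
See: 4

Do: move[south]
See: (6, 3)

Do: sense[east]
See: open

Do: push[east]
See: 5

Do: move[east]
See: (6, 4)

Do: sense[east]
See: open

Do: push[east]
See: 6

Do: move[east]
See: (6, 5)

Do: sense[east]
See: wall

Do: sense[north]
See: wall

Do: pop[]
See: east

Do: move[west]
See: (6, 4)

Do: sense[north]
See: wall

Do: pop[]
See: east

Do: move[west]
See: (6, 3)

Do: pop[]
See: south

Do: move[north]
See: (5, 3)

Do: sense[north]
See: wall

Do: pop[]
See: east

Do: move[west]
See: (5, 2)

Do: sense[north]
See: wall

Do: pop[]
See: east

Do: move[west]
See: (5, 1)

Do: sense[north]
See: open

Do: push[north]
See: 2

Do: move[north]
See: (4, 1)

Do: sense[west]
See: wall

Do: sense[north]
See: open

Do: push[north]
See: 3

Do: move[north]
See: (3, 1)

Do: sense[west]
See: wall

Do: sense[east]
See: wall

Do: sense[north]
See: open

Do: push[north]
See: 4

Do: move[north]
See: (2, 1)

Do: sense[west]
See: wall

Do: sense[east]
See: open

Do: push[east]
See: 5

Do: move[east]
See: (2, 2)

Do: sense[east]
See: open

Do: push[east]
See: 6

Do: move[east]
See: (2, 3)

Do: sense[south]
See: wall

Do: sense[east]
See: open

Do: push[east]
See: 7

Do: move[east]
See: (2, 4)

Do: sense[south]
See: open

Do: push[south]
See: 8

Do: move[south]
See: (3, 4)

Do: sense[south]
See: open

Do: push[south]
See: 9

Do: move[south]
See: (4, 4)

Do: sense[east]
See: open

Do: push[east]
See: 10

Do: move[east]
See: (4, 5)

Do: sense[east]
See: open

Do: push[east]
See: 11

Do: move[east]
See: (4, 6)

Do: sense[south]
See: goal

Do: move[south]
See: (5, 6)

Answer: (5, 6)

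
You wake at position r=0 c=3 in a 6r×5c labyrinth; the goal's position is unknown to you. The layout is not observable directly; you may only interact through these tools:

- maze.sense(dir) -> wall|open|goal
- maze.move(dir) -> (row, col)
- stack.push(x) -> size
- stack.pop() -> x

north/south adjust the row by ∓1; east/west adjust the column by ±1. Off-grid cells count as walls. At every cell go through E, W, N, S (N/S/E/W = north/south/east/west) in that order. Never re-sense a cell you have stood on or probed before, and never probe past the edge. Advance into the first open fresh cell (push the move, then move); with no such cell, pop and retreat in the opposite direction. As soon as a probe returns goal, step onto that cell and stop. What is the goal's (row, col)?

;; sense(dir=east) => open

;; push(x=east) => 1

;; move(dir=east) => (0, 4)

;; sense(dir=south) => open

;; push(x=south) => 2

;; move(dir=south) => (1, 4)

;; sense(dir=west) => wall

;; sense(dir=south) => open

;; push(x=south) => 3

;; move(dir=south) => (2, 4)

;; sense(dir=west) => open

;; push(x=west) => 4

;; move(dir=west) => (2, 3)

;; sense(dir=west) => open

;; push(x=west) => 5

;; move(dir=west) => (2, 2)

;; sense(dir=west) => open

;; push(x=west) => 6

;; move(dir=west) => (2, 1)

;; sense(dir=west) => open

;; push(x=west) => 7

;; move(dir=west) => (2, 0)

;; sense(dir=north) => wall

;; sense(dir=south) => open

;; push(x=south) => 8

;; move(dir=south) => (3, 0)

;; sense(dir=east) => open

;; push(x=east) => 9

;; move(dir=east) => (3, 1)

;; sense(dir=east) => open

;; push(x=east) => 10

;; move(dir=east) => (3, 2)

;; sense(dir=east) => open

;; push(x=east) => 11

;; move(dir=east) => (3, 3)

;; sense(dir=east) => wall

;; sense(dir=south) => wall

;; pop() => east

;; move(dir=west) => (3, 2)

;; sense(dir=south) => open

;; push(x=south) => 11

;; move(dir=south) => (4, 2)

;; sense(dir=west) => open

;; push(x=west) => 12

;; move(dir=west) => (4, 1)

;; sense(dir=west) => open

;; push(x=west) => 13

;; move(dir=west) => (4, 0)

;; sense(dir=south) => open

;; push(x=south) => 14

;; move(dir=south) => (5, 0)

;; sense(dir=east) => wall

;; pop() => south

;; move(dir=north) => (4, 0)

;; pop() => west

;; move(dir=east) => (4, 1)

;; pop() => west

;; move(dir=east) => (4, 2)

;; sense(dir=south) => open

;; push(x=south) => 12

;; move(dir=south) => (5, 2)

;; sense(dir=east) => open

;; push(x=east) => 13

;; move(dir=east) => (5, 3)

;; sense(dir=east) => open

;; push(x=east) => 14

;; move(dir=east) => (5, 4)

;; sense(dir=north) => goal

;; move(dir=north) => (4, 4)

Answer: (4, 4)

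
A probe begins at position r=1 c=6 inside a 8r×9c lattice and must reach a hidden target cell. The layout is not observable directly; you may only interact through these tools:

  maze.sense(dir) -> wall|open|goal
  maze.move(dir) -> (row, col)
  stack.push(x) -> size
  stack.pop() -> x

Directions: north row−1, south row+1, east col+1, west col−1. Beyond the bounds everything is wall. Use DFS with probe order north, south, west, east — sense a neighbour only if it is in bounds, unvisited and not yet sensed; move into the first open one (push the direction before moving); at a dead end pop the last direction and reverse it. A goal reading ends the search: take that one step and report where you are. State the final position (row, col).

→ sense(dir: north)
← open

→ push(x: north)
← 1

→ move(dir: north)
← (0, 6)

→ sense(dir: west)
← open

→ push(x: west)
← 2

→ move(dir: west)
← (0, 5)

→ sense(dir: south)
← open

→ push(x: south)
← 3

→ move(dir: south)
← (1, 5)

→ sense(dir: south)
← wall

→ sense(dir: west)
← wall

→ pop()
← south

→ move(dir: north)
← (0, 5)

→ sense(dir: west)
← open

→ push(x: west)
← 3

→ move(dir: west)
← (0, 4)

→ sense(dir: west)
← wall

→ pop()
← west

→ move(dir: east)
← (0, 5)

→ pop()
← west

→ move(dir: east)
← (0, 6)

→ sense(dir: east)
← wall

→ pop()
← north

→ move(dir: south)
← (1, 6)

→ sense(dir: south)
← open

→ push(x: south)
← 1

→ move(dir: south)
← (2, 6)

→ sense(dir: south)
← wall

→ sense(dir: east)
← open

→ push(x: east)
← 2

→ move(dir: east)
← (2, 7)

→ sense(dir: north)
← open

→ push(x: north)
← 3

→ move(dir: north)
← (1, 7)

→ sense(dir: east)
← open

→ push(x: east)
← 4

→ move(dir: east)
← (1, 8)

→ sense(dir: north)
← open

→ push(x: north)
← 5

→ move(dir: north)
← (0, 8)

→ pop()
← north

→ move(dir: south)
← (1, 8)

→ sense(dir: south)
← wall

→ pop()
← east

→ move(dir: west)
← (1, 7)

→ pop()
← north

→ move(dir: south)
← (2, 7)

→ sense(dir: south)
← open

→ push(x: south)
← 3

→ move(dir: south)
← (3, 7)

→ sense(dir: south)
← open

→ push(x: south)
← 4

→ move(dir: south)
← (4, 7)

→ sense(dir: south)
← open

→ push(x: south)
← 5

→ move(dir: south)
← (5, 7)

→ sense(dir: south)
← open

→ push(x: south)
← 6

→ move(dir: south)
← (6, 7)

→ sense(dir: south)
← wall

→ sense(dir: west)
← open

→ push(x: west)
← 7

→ move(dir: west)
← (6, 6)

→ sense(dir: north)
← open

→ push(x: north)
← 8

→ move(dir: north)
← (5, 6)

→ sense(dir: north)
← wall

→ sense(dir: west)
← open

→ push(x: west)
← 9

→ move(dir: west)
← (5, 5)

→ sense(dir: north)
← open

→ push(x: north)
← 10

→ move(dir: north)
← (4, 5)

→ sense(dir: north)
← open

→ push(x: north)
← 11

→ move(dir: north)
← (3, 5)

→ sense(dir: west)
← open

→ push(x: west)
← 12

→ move(dir: west)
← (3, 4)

→ sense(dir: north)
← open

→ push(x: north)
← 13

→ move(dir: north)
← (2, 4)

→ sense(dir: west)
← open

→ push(x: west)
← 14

→ move(dir: west)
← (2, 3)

→ sense(dir: north)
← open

→ push(x: north)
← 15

→ move(dir: north)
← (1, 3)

→ sense(dir: west)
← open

→ push(x: west)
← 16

→ move(dir: west)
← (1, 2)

→ sense(dir: north)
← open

→ push(x: north)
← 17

→ move(dir: north)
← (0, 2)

→ sense(dir: west)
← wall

→ pop()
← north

→ move(dir: south)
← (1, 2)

→ sense(dir: south)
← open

→ push(x: south)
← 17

→ move(dir: south)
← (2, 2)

→ sense(dir: south)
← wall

→ sense(dir: west)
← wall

→ pop()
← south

→ move(dir: north)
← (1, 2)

→ sense(dir: west)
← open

→ push(x: west)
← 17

→ move(dir: west)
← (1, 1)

→ sense(dir: west)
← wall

→ pop()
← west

→ move(dir: east)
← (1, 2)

→ pop()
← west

→ move(dir: east)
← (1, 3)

→ pop()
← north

→ move(dir: south)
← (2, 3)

→ sense(dir: south)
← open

→ push(x: south)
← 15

→ move(dir: south)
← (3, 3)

→ sense(dir: south)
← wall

→ pop()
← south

→ move(dir: north)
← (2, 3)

→ pop()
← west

→ move(dir: east)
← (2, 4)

→ pop()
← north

→ move(dir: south)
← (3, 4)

→ sense(dir: south)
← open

→ push(x: south)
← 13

→ move(dir: south)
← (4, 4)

→ sense(dir: south)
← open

→ push(x: south)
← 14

→ move(dir: south)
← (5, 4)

→ sense(dir: south)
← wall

→ sense(dir: west)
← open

→ push(x: west)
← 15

→ move(dir: west)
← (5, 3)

→ sense(dir: south)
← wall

→ sense(dir: west)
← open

→ push(x: west)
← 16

→ move(dir: west)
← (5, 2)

→ sense(dir: north)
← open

→ push(x: north)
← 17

→ move(dir: north)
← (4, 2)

→ sense(dir: west)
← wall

→ pop()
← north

→ move(dir: south)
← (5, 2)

→ sense(dir: south)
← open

→ push(x: south)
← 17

→ move(dir: south)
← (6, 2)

→ sense(dir: south)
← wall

→ sense(dir: west)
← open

→ push(x: west)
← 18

→ move(dir: west)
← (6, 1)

→ sense(dir: north)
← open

→ push(x: north)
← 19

→ move(dir: north)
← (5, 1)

→ sense(dir: west)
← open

→ push(x: west)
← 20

→ move(dir: west)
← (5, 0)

→ sense(dir: north)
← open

→ push(x: north)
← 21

→ move(dir: north)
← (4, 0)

→ sense(dir: north)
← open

→ push(x: north)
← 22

→ move(dir: north)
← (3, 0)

→ sense(dir: north)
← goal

→ move(dir: north)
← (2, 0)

Answer: (2, 0)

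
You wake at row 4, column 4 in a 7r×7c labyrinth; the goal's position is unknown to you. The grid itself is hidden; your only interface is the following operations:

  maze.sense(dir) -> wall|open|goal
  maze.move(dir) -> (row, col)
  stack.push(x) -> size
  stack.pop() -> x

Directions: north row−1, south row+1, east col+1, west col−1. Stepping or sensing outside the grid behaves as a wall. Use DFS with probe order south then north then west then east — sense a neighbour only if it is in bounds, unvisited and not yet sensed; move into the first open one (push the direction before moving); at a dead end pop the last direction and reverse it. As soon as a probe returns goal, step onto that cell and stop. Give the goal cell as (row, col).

Do: maze.sense[south]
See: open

Do: stack.push[south]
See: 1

Do: maze.move[south]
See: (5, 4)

Do: maze.sense[south]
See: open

Do: stack.push[south]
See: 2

Do: maze.move[south]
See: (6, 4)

Do: maze.sense[west]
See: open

Do: stack.push[west]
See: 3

Do: maze.move[west]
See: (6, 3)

Do: maze.sense[north]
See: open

Do: stack.push[north]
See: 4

Do: maze.move[north]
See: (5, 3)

Do: maze.sense[north]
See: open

Do: stack.push[north]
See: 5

Do: maze.move[north]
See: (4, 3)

Do: maze.sense[north]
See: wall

Do: maze.sense[west]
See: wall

Do: stack.pop[]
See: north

Do: maze.move[south]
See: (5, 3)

Do: maze.sense[west]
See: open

Do: stack.push[west]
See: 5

Do: maze.move[west]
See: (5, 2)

Do: maze.sense[south]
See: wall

Do: maze.sense[west]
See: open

Do: stack.push[west]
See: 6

Do: maze.move[west]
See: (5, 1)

Do: maze.sense[south]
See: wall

Do: maze.sense[north]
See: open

Do: stack.push[north]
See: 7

Do: maze.move[north]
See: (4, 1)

Do: maze.sense[north]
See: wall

Do: maze.sense[west]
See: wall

Do: stack.pop[]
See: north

Do: maze.move[south]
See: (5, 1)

Do: maze.sense[west]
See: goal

Do: maze.move[west]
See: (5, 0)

Answer: (5, 0)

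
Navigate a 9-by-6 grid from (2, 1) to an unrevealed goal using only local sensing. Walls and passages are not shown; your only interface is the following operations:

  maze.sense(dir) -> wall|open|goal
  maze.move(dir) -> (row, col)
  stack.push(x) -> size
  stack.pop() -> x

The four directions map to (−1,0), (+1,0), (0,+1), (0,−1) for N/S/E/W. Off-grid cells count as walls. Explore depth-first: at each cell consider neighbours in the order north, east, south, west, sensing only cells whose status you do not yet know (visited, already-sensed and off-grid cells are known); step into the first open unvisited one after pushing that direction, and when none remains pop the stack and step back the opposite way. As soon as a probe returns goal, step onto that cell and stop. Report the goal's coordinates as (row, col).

>> maze.sense(dir=north)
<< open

>> stack.push(x=north)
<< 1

>> maze.move(dir=north)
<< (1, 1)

>> maze.sense(dir=north)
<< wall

>> maze.sense(dir=east)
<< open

>> stack.push(x=east)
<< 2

>> maze.move(dir=east)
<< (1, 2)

>> maze.sense(dir=north)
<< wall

>> maze.sense(dir=east)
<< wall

>> maze.sense(dir=south)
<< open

>> stack.push(x=south)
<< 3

>> maze.move(dir=south)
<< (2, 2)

>> maze.sense(dir=east)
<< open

>> stack.push(x=east)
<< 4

>> maze.move(dir=east)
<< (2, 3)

>> maze.sense(dir=east)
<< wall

>> maze.sense(dir=south)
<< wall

>> stack.pop()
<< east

>> maze.move(dir=west)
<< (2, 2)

>> maze.sense(dir=south)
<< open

>> stack.push(x=south)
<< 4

>> maze.move(dir=south)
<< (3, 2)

>> maze.sense(dir=south)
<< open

>> stack.push(x=south)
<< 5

>> maze.move(dir=south)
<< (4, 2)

>> maze.sense(dir=east)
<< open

>> stack.push(x=east)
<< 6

>> maze.move(dir=east)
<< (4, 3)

>> maze.sense(dir=east)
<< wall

>> maze.sense(dir=south)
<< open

>> stack.push(x=south)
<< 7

>> maze.move(dir=south)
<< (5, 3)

>> maze.sense(dir=east)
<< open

>> stack.push(x=east)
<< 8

>> maze.move(dir=east)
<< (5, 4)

>> maze.sense(dir=east)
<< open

>> stack.push(x=east)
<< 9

>> maze.move(dir=east)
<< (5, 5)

>> maze.sense(dir=north)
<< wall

>> maze.sense(dir=south)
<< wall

>> stack.pop()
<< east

>> maze.move(dir=west)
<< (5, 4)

>> maze.sense(dir=south)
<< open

>> stack.push(x=south)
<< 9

>> maze.move(dir=south)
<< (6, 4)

>> maze.sense(dir=south)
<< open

>> stack.push(x=south)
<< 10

>> maze.move(dir=south)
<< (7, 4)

>> maze.sense(dir=east)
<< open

>> stack.push(x=east)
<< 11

>> maze.move(dir=east)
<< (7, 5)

>> maze.sense(dir=south)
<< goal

>> maze.move(dir=south)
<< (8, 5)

Answer: (8, 5)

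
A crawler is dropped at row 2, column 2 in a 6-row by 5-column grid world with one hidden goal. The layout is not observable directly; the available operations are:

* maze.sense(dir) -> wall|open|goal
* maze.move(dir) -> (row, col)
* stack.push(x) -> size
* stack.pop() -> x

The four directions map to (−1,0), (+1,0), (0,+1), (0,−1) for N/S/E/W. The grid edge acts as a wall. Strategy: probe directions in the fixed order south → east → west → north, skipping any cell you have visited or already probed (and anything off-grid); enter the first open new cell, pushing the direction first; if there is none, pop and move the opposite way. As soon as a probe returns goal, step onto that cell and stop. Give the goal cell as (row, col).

Then sense passing dir=south, which returns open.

I call push passing x=south, giving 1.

I call move passing dir=south, giving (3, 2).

I invoke sense passing dir=south, and observe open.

I invoke push passing x=south, which returns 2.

I use move passing dir=south, giving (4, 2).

Next I call sense passing dir=south, giving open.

Then push passing x=south, and get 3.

I call move passing dir=south, — result: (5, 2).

I invoke sense passing dir=east, → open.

I run push passing x=east, and see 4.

I invoke move passing dir=east, which returns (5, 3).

I call sense passing dir=east, yielding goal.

Then move passing dir=east, → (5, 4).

Answer: (5, 4)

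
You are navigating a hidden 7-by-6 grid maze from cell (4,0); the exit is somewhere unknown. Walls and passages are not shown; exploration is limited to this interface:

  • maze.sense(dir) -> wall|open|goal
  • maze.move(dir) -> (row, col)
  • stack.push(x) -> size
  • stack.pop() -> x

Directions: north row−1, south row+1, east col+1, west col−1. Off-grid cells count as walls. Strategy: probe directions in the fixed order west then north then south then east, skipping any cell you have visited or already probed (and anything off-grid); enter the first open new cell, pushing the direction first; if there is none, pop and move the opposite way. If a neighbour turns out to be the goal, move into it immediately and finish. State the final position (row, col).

>> maze.sense(north)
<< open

>> stack.push(north)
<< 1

>> maze.move(north)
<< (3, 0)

>> maze.sense(north)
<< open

>> stack.push(north)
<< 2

>> maze.move(north)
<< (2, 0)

>> maze.sense(north)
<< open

>> stack.push(north)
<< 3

>> maze.move(north)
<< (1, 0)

>> maze.sense(north)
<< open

>> stack.push(north)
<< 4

>> maze.move(north)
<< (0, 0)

>> maze.sense(east)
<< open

>> stack.push(east)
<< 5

>> maze.move(east)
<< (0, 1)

>> maze.sense(south)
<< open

>> stack.push(south)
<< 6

>> maze.move(south)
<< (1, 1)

>> maze.sense(south)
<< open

>> stack.push(south)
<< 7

>> maze.move(south)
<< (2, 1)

>> maze.sense(south)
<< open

>> stack.push(south)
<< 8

>> maze.move(south)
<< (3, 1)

>> maze.sense(south)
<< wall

>> maze.sense(east)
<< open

>> stack.push(east)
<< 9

>> maze.move(east)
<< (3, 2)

>> maze.sense(north)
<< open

>> stack.push(north)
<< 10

>> maze.move(north)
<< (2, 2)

>> maze.sense(north)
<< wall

>> maze.sense(east)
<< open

>> stack.push(east)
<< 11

>> maze.move(east)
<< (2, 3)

>> maze.sense(north)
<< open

>> stack.push(north)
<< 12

>> maze.move(north)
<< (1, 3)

>> maze.sense(north)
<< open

>> stack.push(north)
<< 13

>> maze.move(north)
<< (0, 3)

>> maze.sense(west)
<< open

>> stack.push(west)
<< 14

>> maze.move(west)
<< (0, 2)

>> stack.pop()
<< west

>> maze.move(east)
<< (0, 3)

>> maze.sense(east)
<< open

>> stack.push(east)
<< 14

>> maze.move(east)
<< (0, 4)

>> maze.sense(south)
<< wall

>> maze.sense(east)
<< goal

>> maze.move(east)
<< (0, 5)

Answer: (0, 5)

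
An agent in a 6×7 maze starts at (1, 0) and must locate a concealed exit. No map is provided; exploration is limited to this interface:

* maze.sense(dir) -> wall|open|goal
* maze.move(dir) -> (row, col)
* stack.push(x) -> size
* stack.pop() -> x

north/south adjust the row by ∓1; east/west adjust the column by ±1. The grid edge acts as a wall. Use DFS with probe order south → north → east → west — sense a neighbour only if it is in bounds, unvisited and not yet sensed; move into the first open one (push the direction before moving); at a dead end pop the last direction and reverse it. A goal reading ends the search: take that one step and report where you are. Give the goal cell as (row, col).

CALL sense[dir=south]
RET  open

CALL push[x=south]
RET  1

CALL move[dir=south]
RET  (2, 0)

CALL sense[dir=south]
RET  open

CALL push[x=south]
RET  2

CALL move[dir=south]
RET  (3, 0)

CALL sense[dir=south]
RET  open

CALL push[x=south]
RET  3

CALL move[dir=south]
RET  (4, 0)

CALL sense[dir=south]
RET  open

CALL push[x=south]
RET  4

CALL move[dir=south]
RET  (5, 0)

CALL sense[dir=east]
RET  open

CALL push[x=east]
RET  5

CALL move[dir=east]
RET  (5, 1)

CALL sense[dir=north]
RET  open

CALL push[x=north]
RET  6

CALL move[dir=north]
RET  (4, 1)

CALL sense[dir=north]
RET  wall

CALL sense[dir=east]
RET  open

CALL push[x=east]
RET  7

CALL move[dir=east]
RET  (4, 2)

CALL sense[dir=south]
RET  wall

CALL sense[dir=north]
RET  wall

CALL sense[dir=east]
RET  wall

CALL pop[]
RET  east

CALL move[dir=west]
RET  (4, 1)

CALL pop[]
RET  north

CALL move[dir=south]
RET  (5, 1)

CALL pop[]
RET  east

CALL move[dir=west]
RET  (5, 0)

CALL pop[]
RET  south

CALL move[dir=north]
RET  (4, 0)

CALL pop[]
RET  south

CALL move[dir=north]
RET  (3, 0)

CALL pop[]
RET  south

CALL move[dir=north]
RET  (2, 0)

CALL sense[dir=east]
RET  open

CALL push[x=east]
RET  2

CALL move[dir=east]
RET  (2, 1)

CALL sense[dir=north]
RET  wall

CALL sense[dir=east]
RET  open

CALL push[x=east]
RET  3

CALL move[dir=east]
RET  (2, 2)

CALL sense[dir=north]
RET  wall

CALL sense[dir=east]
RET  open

CALL push[x=east]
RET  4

CALL move[dir=east]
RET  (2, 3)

CALL sense[dir=south]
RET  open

CALL push[x=south]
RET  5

CALL move[dir=south]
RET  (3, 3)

CALL sense[dir=east]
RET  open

CALL push[x=east]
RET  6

CALL move[dir=east]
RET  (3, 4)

CALL sense[dir=south]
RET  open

CALL push[x=south]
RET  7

CALL move[dir=south]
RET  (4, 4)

CALL sense[dir=south]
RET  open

CALL push[x=south]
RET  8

CALL move[dir=south]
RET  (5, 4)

CALL sense[dir=east]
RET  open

CALL push[x=east]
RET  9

CALL move[dir=east]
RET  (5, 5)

CALL sense[dir=north]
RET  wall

CALL sense[dir=east]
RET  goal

CALL move[dir=east]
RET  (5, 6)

Answer: (5, 6)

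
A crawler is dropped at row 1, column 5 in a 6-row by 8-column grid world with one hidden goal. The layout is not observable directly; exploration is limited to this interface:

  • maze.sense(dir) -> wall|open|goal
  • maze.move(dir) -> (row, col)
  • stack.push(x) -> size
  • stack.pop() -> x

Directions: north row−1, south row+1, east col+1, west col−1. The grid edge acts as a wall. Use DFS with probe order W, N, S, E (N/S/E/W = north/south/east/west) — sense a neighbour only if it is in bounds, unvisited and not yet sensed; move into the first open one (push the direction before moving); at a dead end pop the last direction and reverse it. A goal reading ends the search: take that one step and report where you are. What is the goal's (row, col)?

I run maze.sense with west, and observe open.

Invoking stack.push with west, which returns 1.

I use maze.move with west, and see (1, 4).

I try maze.sense with west, and see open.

I use stack.push with west, — result: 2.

Now I run maze.move with west, and observe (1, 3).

Next I call maze.sense with west, : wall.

Using maze.sense with north, — result: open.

Next I call stack.push with north, and see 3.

Invoking maze.move with north, which returns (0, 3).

Now I run maze.sense with west, and observe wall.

Calling maze.sense with east, yielding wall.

Invoking stack.pop(), and get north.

I try maze.move with south, yielding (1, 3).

Then maze.sense with south, which returns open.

Calling stack.push with south, which returns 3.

I use maze.move with south, and get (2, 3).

I use maze.sense with west, and observe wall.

Then maze.sense with south, which returns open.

Next I call stack.push with south, yielding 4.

I run maze.move with south, and observe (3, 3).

I call maze.sense with west, giving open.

Calling stack.push with west, → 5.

I run maze.move with west, — result: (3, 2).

I invoke maze.sense with west, → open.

I run stack.push with west, and get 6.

Next I call maze.move with west, — result: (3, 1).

Now I run maze.sense with west, giving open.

Then stack.push with west, which returns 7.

Invoking maze.move with west, and see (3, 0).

Next I call maze.sense with north, giving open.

Now I run stack.push with north, and observe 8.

I invoke maze.move with north, giving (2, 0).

I use maze.sense with north, — result: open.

Using stack.push with north, and see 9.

Then maze.move with north, — result: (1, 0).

I run maze.sense with north, : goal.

I invoke maze.move with north, giving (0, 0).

Answer: (0, 0)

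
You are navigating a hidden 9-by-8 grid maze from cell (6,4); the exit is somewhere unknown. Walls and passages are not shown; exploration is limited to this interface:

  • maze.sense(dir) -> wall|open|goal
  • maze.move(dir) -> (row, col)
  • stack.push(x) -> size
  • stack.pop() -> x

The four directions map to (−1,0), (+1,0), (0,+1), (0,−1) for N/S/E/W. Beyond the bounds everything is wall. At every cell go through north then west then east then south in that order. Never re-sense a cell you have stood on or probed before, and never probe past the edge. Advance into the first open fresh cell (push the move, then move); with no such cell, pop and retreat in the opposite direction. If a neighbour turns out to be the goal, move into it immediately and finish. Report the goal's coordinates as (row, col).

I try maze.sense with dir='north', — result: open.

I invoke stack.push with x='north', → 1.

I run maze.move with dir='north', giving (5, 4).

Using maze.sense with dir='north', giving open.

I run stack.push with x='north', giving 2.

Using maze.move with dir='north', and see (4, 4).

I use maze.sense with dir='north', giving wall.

Invoking maze.sense with dir='west', giving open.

I try stack.push with x='west', which returns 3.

Invoking maze.move with dir='west', → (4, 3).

Now I run maze.sense with dir='north', yielding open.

Invoking stack.push with x='north', → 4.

I try maze.move with dir='north', and see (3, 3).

I call maze.sense with dir='north', and get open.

I call stack.push with x='north', and observe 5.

Now I run maze.move with dir='north', which returns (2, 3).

Next I call maze.sense with dir='north', → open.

Invoking stack.push with x='north', giving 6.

Now I run maze.move with dir='north', which returns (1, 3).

Calling maze.sense with dir='north', and see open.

I try stack.push with x='north', giving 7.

I invoke maze.move with dir='north', giving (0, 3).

I call maze.sense with dir='west', giving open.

I try stack.push with x='west', giving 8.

I try maze.move with dir='west', and see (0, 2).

Now I run maze.sense with dir='west', : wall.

Next I call maze.sense with dir='south', and see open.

Calling stack.push with x='south', : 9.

I call maze.move with dir='south', — result: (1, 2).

Now I run maze.sense with dir='west', and get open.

I use stack.push with x='west', → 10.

I invoke maze.move with dir='west', and observe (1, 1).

Calling maze.sense with dir='west', and see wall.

Next I call maze.sense with dir='south', → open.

I try stack.push with x='south', and observe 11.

I invoke maze.move with dir='south', yielding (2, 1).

Using maze.sense with dir='west', yielding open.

I call stack.push with x='west', and see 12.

I call maze.move with dir='west', : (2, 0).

I call maze.sense with dir='south', → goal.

Calling maze.move with dir='south', which returns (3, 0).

Answer: (3, 0)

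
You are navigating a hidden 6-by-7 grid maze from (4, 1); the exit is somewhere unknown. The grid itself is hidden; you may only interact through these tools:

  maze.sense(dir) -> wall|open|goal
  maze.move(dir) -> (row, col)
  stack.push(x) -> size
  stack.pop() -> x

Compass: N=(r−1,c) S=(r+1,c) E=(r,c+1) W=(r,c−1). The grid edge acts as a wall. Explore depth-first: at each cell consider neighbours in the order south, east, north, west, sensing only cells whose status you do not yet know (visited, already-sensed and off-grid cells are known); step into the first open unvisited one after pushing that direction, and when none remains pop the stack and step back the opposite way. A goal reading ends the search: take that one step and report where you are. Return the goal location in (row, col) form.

Action: maze.sense[dir='south']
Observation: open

Action: stack.push[x='south']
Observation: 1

Action: maze.move[dir='south']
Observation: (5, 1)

Action: maze.sense[dir='east']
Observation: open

Action: stack.push[x='east']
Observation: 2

Action: maze.move[dir='east']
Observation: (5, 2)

Action: maze.sense[dir='east']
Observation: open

Action: stack.push[x='east']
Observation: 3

Action: maze.move[dir='east']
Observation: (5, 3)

Action: maze.sense[dir='east']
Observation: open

Action: stack.push[x='east']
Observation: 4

Action: maze.move[dir='east']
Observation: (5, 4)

Action: maze.sense[dir='east']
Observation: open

Action: stack.push[x='east']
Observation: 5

Action: maze.move[dir='east']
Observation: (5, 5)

Action: maze.sense[dir='east']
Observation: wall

Action: maze.sense[dir='north']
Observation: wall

Action: stack.pop[]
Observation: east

Action: maze.move[dir='west']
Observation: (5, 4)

Action: maze.sense[dir='north']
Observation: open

Action: stack.push[x='north']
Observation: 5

Action: maze.move[dir='north']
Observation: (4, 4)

Action: maze.sense[dir='north']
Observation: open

Action: stack.push[x='north']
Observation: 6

Action: maze.move[dir='north']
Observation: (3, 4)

Action: maze.sense[dir='east']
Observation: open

Action: stack.push[x='east']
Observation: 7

Action: maze.move[dir='east']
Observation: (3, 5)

Action: maze.sense[dir='east']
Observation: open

Action: stack.push[x='east']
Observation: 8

Action: maze.move[dir='east']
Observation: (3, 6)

Action: maze.sense[dir='south']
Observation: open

Action: stack.push[x='south']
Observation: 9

Action: maze.move[dir='south']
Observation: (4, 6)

Action: stack.pop[]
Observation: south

Action: maze.move[dir='north']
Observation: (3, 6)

Action: maze.sense[dir='north']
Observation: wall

Action: stack.pop[]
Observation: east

Action: maze.move[dir='west']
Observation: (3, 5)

Action: maze.sense[dir='north']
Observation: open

Action: stack.push[x='north']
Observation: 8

Action: maze.move[dir='north']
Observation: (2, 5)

Action: maze.sense[dir='north']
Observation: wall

Action: maze.sense[dir='west']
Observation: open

Action: stack.push[x='west']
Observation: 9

Action: maze.move[dir='west']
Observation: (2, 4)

Action: maze.sense[dir='north']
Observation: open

Action: stack.push[x='north']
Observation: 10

Action: maze.move[dir='north']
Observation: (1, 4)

Action: maze.sense[dir='north']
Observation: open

Action: stack.push[x='north']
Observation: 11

Action: maze.move[dir='north']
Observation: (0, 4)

Action: maze.sense[dir='east']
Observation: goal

Action: maze.move[dir='east']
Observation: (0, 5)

Answer: (0, 5)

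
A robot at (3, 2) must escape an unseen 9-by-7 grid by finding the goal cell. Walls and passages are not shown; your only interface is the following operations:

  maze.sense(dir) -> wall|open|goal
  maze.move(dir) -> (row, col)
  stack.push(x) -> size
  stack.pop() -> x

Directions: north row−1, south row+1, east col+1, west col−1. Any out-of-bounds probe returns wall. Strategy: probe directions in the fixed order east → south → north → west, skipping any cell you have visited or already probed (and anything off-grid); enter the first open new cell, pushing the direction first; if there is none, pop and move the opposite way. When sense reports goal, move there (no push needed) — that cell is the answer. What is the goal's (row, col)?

% 1. maze.sense(dir=east) => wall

% 2. maze.sense(dir=south) => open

% 3. stack.push(x=south) => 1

% 4. maze.move(dir=south) => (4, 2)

% 5. maze.sense(dir=east) => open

% 6. stack.push(x=east) => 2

% 7. maze.move(dir=east) => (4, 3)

% 8. maze.sense(dir=east) => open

% 9. stack.push(x=east) => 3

% 10. maze.move(dir=east) => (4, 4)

% 11. maze.sense(dir=east) => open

% 12. stack.push(x=east) => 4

% 13. maze.move(dir=east) => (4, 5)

% 14. maze.sense(dir=east) => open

% 15. stack.push(x=east) => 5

% 16. maze.move(dir=east) => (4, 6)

% 17. maze.sense(dir=south) => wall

% 18. maze.sense(dir=north) => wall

% 19. stack.pop() => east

% 20. maze.move(dir=west) => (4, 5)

% 21. maze.sense(dir=south) => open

% 22. stack.push(x=south) => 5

% 23. maze.move(dir=south) => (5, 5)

% 24. maze.sense(dir=south) => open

% 25. stack.push(x=south) => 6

% 26. maze.move(dir=south) => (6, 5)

% 27. maze.sense(dir=east) => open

% 28. stack.push(x=east) => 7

% 29. maze.move(dir=east) => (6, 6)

% 30. maze.sense(dir=south) => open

% 31. stack.push(x=south) => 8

% 32. maze.move(dir=south) => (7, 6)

% 33. maze.sense(dir=south) => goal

% 34. maze.move(dir=south) => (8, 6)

Answer: (8, 6)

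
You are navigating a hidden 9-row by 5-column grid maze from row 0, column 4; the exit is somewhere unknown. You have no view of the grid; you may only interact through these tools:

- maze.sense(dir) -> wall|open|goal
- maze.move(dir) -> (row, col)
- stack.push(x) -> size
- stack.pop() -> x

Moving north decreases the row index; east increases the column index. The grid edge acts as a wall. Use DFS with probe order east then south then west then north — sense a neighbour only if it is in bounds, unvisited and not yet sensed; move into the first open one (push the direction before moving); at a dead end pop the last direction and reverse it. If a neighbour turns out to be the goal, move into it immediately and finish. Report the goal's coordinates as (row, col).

→ sense(dir=south)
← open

→ push(x=south)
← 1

→ move(dir=south)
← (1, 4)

→ sense(dir=south)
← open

→ push(x=south)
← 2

→ move(dir=south)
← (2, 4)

→ sense(dir=south)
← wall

→ sense(dir=west)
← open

→ push(x=west)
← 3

→ move(dir=west)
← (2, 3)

→ sense(dir=south)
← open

→ push(x=south)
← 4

→ move(dir=south)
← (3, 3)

→ sense(dir=south)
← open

→ push(x=south)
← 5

→ move(dir=south)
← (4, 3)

→ sense(dir=east)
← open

→ push(x=east)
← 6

→ move(dir=east)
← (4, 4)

→ sense(dir=south)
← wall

→ pop()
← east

→ move(dir=west)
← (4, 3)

→ sense(dir=south)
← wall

→ sense(dir=west)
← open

→ push(x=west)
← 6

→ move(dir=west)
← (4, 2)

→ sense(dir=south)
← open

→ push(x=south)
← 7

→ move(dir=south)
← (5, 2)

→ sense(dir=south)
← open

→ push(x=south)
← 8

→ move(dir=south)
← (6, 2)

→ sense(dir=east)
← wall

→ sense(dir=south)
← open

→ push(x=south)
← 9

→ move(dir=south)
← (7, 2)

→ sense(dir=east)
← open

→ push(x=east)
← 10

→ move(dir=east)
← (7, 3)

→ sense(dir=east)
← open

→ push(x=east)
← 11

→ move(dir=east)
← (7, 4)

→ sense(dir=south)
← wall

→ sense(dir=north)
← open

→ push(x=north)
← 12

→ move(dir=north)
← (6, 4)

→ pop()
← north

→ move(dir=south)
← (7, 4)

→ pop()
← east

→ move(dir=west)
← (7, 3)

→ sense(dir=south)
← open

→ push(x=south)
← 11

→ move(dir=south)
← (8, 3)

→ sense(dir=west)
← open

→ push(x=west)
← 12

→ move(dir=west)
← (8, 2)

→ sense(dir=west)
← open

→ push(x=west)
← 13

→ move(dir=west)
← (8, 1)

→ sense(dir=west)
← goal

→ move(dir=west)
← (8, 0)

Answer: (8, 0)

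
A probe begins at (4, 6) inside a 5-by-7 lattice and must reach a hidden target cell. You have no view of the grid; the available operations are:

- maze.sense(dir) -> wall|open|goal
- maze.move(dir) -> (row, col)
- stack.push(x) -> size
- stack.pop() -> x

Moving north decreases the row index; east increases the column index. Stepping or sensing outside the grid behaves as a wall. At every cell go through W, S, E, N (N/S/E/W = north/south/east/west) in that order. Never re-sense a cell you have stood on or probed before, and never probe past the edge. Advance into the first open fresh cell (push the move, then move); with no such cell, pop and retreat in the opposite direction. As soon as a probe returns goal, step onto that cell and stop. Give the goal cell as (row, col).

CALL maze.sense[dir: west]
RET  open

CALL stack.push[x: west]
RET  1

CALL maze.move[dir: west]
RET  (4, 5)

CALL maze.sense[dir: west]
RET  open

CALL stack.push[x: west]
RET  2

CALL maze.move[dir: west]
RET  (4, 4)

CALL maze.sense[dir: west]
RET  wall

CALL maze.sense[dir: north]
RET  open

CALL stack.push[x: north]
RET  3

CALL maze.move[dir: north]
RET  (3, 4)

CALL maze.sense[dir: west]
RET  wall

CALL maze.sense[dir: east]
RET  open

CALL stack.push[x: east]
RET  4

CALL maze.move[dir: east]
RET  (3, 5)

CALL maze.sense[dir: east]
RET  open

CALL stack.push[x: east]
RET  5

CALL maze.move[dir: east]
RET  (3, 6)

CALL maze.sense[dir: north]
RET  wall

CALL stack.pop[]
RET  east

CALL maze.move[dir: west]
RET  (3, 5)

CALL maze.sense[dir: north]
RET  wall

CALL stack.pop[]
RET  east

CALL maze.move[dir: west]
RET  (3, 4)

CALL maze.sense[dir: north]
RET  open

CALL stack.push[x: north]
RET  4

CALL maze.move[dir: north]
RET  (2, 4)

CALL maze.sense[dir: west]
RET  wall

CALL maze.sense[dir: north]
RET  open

CALL stack.push[x: north]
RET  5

CALL maze.move[dir: north]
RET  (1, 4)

CALL maze.sense[dir: west]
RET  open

CALL stack.push[x: west]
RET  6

CALL maze.move[dir: west]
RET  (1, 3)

CALL maze.sense[dir: west]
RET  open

CALL stack.push[x: west]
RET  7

CALL maze.move[dir: west]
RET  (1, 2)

CALL maze.sense[dir: west]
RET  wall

CALL maze.sense[dir: south]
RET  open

CALL stack.push[x: south]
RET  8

CALL maze.move[dir: south]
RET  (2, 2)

CALL maze.sense[dir: west]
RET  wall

CALL maze.sense[dir: south]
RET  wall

CALL stack.pop[]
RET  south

CALL maze.move[dir: north]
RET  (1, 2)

CALL maze.sense[dir: north]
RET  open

CALL stack.push[x: north]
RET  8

CALL maze.move[dir: north]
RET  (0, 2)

CALL maze.sense[dir: west]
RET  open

CALL stack.push[x: west]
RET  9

CALL maze.move[dir: west]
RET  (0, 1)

CALL maze.sense[dir: west]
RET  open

CALL stack.push[x: west]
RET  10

CALL maze.move[dir: west]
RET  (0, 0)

CALL maze.sense[dir: south]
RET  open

CALL stack.push[x: south]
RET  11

CALL maze.move[dir: south]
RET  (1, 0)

CALL maze.sense[dir: south]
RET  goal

CALL maze.move[dir: south]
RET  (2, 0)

Answer: (2, 0)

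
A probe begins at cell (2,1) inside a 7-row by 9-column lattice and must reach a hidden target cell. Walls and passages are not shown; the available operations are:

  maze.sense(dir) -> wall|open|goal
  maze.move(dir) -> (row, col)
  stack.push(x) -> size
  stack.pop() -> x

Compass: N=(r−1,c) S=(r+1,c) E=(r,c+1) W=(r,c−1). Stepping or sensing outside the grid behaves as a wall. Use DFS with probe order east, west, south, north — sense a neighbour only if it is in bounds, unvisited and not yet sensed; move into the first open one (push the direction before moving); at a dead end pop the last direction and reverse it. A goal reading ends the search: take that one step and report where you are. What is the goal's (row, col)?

CALL maze.sense[east]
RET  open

CALL stack.push[east]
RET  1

CALL maze.move[east]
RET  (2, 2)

CALL maze.sense[east]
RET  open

CALL stack.push[east]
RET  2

CALL maze.move[east]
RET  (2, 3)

CALL maze.sense[east]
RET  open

CALL stack.push[east]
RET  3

CALL maze.move[east]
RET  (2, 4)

CALL maze.sense[east]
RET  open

CALL stack.push[east]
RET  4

CALL maze.move[east]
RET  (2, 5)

CALL maze.sense[east]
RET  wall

CALL maze.sense[south]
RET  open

CALL stack.push[south]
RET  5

CALL maze.move[south]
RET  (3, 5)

CALL maze.sense[east]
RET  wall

CALL maze.sense[west]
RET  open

CALL stack.push[west]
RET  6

CALL maze.move[west]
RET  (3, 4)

CALL maze.sense[west]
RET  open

CALL stack.push[west]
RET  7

CALL maze.move[west]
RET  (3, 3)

CALL maze.sense[west]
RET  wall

CALL maze.sense[south]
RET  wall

CALL stack.pop[]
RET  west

CALL maze.move[east]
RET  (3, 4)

CALL maze.sense[south]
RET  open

CALL stack.push[south]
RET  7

CALL maze.move[south]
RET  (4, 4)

CALL maze.sense[east]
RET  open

CALL stack.push[east]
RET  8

CALL maze.move[east]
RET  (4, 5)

CALL maze.sense[east]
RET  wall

CALL maze.sense[south]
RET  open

CALL stack.push[south]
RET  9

CALL maze.move[south]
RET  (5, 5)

CALL maze.sense[east]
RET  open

CALL stack.push[east]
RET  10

CALL maze.move[east]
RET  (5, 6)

CALL maze.sense[east]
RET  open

CALL stack.push[east]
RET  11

CALL maze.move[east]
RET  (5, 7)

CALL maze.sense[east]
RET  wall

CALL maze.sense[south]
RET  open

CALL stack.push[south]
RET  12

CALL maze.move[south]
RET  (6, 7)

CALL maze.sense[east]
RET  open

CALL stack.push[east]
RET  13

CALL maze.move[east]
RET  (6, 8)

CALL stack.pop[]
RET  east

CALL maze.move[west]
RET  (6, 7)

CALL maze.sense[west]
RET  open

CALL stack.push[west]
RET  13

CALL maze.move[west]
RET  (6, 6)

CALL maze.sense[west]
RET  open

CALL stack.push[west]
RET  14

CALL maze.move[west]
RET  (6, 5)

CALL maze.sense[west]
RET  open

CALL stack.push[west]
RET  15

CALL maze.move[west]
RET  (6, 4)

CALL maze.sense[west]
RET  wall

CALL maze.sense[north]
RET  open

CALL stack.push[north]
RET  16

CALL maze.move[north]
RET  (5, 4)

CALL maze.sense[west]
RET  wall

CALL stack.pop[]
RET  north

CALL maze.move[south]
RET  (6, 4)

CALL stack.pop[]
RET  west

CALL maze.move[east]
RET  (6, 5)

CALL stack.pop[]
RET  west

CALL maze.move[east]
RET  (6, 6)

CALL stack.pop[]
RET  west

CALL maze.move[east]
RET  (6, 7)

CALL stack.pop[]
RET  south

CALL maze.move[north]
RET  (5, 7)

CALL maze.sense[north]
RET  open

CALL stack.push[north]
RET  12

CALL maze.move[north]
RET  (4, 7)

CALL maze.sense[east]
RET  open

CALL stack.push[east]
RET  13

CALL maze.move[east]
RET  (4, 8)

CALL maze.sense[north]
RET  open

CALL stack.push[north]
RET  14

CALL maze.move[north]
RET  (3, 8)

CALL maze.sense[west]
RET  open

CALL stack.push[west]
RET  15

CALL maze.move[west]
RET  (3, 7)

CALL maze.sense[north]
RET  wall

CALL stack.pop[]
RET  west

CALL maze.move[east]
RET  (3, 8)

CALL maze.sense[north]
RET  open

CALL stack.push[north]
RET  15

CALL maze.move[north]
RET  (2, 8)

CALL maze.sense[north]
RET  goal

CALL maze.move[north]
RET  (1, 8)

Answer: (1, 8)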